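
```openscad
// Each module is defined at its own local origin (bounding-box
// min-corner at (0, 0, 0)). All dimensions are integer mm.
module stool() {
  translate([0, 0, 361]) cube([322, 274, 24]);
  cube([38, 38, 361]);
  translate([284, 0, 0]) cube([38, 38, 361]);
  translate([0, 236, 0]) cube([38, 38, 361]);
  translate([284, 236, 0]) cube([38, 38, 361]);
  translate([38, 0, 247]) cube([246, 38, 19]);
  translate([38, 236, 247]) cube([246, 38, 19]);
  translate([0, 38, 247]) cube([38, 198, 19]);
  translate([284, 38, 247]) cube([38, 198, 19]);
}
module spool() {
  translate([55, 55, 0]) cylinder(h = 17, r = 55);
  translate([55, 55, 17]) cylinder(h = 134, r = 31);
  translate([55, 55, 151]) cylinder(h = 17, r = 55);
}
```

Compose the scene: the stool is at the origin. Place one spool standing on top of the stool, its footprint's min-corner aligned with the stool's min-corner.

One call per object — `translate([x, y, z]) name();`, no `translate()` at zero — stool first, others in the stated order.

stool();
translate([0, 0, 385]) spool();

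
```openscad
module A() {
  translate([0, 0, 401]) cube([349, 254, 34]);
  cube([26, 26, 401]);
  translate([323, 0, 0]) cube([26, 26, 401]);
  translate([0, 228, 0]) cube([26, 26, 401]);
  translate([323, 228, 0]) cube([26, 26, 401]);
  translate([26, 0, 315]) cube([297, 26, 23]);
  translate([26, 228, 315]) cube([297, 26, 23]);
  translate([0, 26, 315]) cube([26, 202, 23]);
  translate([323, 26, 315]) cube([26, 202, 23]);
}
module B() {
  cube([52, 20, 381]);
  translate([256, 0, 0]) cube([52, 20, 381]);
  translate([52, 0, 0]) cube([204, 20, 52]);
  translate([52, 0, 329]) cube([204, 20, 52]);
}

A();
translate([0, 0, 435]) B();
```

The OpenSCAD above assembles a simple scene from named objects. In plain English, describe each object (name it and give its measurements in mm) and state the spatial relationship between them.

A is a simple wooden stool: a rectangular seat 349 mm (x) by 254 mm (y), 34 mm thick, top face at z = 435 mm, on four square legs, each 26×26 mm in cross-section. The legs rest on z = 0, each flush with a corner of the seat. Four stretchers, 26 mm wide and 23 mm tall, connect adjacent legs with their undersides at z = 315 mm, each running between the inner faces of the legs it joins and aligned with the legs' outer faces on the other axis.

B is a picture frame with a 204×277 mm rectangular opening (x by z) and a uniform 52 mm border on every side. Frame depth is 20 mm along y. It is built from two vertical stiles running the full outside height and two horizontal rails spanning the gap between the stiles.

The picture frame is on top of the stool.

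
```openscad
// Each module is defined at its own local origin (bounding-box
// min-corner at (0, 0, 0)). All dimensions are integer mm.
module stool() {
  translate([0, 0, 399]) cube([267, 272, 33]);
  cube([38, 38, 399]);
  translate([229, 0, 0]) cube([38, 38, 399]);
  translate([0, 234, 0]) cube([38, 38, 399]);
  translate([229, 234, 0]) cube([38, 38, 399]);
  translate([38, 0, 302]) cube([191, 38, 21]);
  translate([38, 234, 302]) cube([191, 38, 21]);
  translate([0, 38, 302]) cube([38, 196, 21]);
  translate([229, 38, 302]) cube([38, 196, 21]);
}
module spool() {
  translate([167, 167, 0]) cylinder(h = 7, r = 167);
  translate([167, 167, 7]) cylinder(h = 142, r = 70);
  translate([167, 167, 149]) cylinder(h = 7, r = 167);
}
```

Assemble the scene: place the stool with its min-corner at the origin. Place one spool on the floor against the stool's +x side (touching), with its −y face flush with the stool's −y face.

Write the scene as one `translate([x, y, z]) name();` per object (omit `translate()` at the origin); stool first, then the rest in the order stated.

stool();
translate([267, 0, 0]) spool();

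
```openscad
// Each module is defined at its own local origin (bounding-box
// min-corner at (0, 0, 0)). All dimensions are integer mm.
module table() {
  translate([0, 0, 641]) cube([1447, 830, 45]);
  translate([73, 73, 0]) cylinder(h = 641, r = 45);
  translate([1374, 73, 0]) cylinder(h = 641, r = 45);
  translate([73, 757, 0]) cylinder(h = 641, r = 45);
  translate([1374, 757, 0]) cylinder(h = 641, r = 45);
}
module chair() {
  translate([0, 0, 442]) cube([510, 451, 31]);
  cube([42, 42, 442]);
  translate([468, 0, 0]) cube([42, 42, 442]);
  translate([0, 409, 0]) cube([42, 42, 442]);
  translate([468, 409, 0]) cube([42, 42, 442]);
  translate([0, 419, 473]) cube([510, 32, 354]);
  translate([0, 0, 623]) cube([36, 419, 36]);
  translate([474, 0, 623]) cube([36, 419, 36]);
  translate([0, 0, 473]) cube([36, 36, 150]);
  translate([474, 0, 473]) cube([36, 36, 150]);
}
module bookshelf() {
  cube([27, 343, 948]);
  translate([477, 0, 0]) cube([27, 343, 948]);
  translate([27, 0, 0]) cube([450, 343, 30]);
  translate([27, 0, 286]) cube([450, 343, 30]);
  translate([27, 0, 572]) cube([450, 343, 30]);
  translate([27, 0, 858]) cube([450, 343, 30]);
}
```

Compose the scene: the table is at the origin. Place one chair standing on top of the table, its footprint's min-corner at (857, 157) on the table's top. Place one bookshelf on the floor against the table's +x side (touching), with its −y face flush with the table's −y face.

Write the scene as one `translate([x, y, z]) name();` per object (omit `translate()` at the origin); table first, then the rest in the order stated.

table();
translate([857, 157, 686]) chair();
translate([1447, 0, 0]) bookshelf();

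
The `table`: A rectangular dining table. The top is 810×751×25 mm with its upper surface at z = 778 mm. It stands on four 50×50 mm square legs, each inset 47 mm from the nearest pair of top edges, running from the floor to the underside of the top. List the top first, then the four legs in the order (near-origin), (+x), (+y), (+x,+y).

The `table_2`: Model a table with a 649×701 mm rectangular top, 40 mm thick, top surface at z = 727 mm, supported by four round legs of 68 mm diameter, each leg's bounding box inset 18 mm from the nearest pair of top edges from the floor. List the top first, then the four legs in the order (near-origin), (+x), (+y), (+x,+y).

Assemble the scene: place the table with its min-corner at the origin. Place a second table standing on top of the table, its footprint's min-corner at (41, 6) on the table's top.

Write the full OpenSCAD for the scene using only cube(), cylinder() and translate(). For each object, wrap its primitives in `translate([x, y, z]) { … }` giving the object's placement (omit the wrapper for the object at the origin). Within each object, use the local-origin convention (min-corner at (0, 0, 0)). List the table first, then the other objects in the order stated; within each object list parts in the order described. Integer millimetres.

translate([0, 0, 753]) cube([810, 751, 25]);
translate([47, 47, 0]) cube([50, 50, 753]);
translate([713, 47, 0]) cube([50, 50, 753]);
translate([47, 654, 0]) cube([50, 50, 753]);
translate([713, 654, 0]) cube([50, 50, 753]);
translate([41, 6, 778]) {
  translate([0, 0, 687]) cube([649, 701, 40]);
  translate([52, 52, 0]) cylinder(h = 687, r = 34);
  translate([597, 52, 0]) cylinder(h = 687, r = 34);
  translate([52, 649, 0]) cylinder(h = 687, r = 34);
  translate([597, 649, 0]) cylinder(h = 687, r = 34);
}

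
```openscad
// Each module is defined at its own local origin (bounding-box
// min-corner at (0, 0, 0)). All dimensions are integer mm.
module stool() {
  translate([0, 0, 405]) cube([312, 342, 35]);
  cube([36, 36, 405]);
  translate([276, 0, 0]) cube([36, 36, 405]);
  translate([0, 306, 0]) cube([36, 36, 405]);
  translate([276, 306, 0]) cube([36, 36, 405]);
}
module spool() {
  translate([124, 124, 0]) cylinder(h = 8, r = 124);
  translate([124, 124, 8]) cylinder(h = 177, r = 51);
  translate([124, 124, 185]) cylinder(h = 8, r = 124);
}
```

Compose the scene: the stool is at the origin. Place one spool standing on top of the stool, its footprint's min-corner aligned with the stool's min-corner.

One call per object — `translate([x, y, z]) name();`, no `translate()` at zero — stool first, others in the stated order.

stool();
translate([0, 0, 440]) spool();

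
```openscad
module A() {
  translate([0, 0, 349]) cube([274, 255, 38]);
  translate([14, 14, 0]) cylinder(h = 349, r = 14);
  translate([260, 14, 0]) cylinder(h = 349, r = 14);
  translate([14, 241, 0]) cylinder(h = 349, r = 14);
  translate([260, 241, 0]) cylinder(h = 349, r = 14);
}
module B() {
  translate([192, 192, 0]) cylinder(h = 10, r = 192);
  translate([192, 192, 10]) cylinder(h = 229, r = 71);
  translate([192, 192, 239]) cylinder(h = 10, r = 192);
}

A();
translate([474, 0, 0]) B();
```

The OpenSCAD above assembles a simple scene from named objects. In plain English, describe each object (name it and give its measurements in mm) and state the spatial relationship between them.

A is a four-legged stool. The seat is 274×255 mm, 38 mm thick, top at z = 387 mm. It stands on four round legs, each 28 mm in diameter, from z = 0 to the seat underside, each leg's axis is inset half a diameter from the nearest pair of seat edges (so the leg's bounding box is flush with the corner).

B is a spool: two coaxial disc flanges of radius 192 mm and thickness 10 mm, joined by a core cylinder of radius 71 mm and height 229 mm. The lower flange rests on z = 0 and the three cylinders share a vertical axis.

The spool is on the floor beside the stool on its +x side.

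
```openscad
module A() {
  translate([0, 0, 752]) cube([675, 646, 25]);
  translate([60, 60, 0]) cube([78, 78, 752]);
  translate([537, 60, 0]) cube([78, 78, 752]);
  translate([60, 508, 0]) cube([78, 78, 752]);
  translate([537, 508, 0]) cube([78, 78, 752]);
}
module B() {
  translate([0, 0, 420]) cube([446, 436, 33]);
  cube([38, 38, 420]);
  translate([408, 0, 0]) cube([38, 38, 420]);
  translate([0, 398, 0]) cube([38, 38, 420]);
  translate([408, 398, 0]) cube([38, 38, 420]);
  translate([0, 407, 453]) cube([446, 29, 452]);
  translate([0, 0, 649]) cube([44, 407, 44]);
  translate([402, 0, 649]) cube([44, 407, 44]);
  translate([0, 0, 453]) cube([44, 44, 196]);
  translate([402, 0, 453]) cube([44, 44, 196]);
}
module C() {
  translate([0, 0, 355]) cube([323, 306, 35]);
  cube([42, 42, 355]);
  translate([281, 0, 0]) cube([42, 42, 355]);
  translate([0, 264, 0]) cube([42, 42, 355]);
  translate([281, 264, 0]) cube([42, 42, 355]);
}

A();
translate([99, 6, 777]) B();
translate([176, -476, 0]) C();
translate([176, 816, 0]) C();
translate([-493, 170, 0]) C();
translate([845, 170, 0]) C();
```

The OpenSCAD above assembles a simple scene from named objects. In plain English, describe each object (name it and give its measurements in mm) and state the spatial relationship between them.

A is a table: top 675 mm (x) × 646 mm (y), 25 mm thick, upper face at z = 777 mm, on four 78×78 mm square legs, each inset 60 mm from the nearest pair of top edges, running from z = 0 to the bottom of the top.

B is a chair. The seat is a 446×436×33 mm slab with its top at z = 453 mm, on four 38×38 mm corner legs (flush with the seat edges, standing on z = 0). A flat backrest 29 mm thick, 452 mm tall, spans the full seat width and rises from the seat top along its +y edge, rear face flush with the rear of the seat. Two armrests of 44×44 mm section run along each side from the seat's front edge to the front of the backrest, top faces 240 mm above the seat top and outer faces flush with the seat's x-edges; a 44×44 mm post under the front of each armrest stands on the seat at the front corner.

C is a simple wooden stool: a rectangular seat 323 mm (x) by 306 mm (y), 35 mm thick, top face at z = 390 mm, on four square legs, each 42×42 mm in cross-section. The legs rest on z = 0, each flush with a corner of the seat.

The chair is on top of the table. Four stools sit around the table at the −y, +y, −x, +x sides.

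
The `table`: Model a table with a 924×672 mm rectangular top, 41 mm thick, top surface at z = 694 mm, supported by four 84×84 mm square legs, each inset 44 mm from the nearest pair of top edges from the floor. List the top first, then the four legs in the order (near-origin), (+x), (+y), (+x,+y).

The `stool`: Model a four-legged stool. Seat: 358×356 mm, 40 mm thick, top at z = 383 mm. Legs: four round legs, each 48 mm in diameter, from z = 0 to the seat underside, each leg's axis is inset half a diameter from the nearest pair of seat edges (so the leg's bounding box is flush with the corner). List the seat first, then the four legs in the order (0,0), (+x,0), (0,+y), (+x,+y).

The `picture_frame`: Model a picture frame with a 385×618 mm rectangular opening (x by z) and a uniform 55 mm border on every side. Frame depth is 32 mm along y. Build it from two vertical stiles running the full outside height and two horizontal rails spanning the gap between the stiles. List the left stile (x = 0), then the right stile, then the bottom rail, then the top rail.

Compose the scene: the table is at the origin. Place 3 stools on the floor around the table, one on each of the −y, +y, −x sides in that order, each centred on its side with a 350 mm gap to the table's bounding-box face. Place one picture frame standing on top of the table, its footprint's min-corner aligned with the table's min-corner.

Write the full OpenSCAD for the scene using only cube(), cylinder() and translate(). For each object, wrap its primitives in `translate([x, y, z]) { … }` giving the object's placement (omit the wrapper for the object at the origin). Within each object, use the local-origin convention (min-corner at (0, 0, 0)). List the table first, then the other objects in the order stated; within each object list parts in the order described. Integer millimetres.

translate([0, 0, 653]) cube([924, 672, 41]);
translate([44, 44, 0]) cube([84, 84, 653]);
translate([796, 44, 0]) cube([84, 84, 653]);
translate([44, 544, 0]) cube([84, 84, 653]);
translate([796, 544, 0]) cube([84, 84, 653]);
translate([283, -706, 0]) {
  translate([0, 0, 343]) cube([358, 356, 40]);
  translate([24, 24, 0]) cylinder(h = 343, r = 24);
  translate([334, 24, 0]) cylinder(h = 343, r = 24);
  translate([24, 332, 0]) cylinder(h = 343, r = 24);
  translate([334, 332, 0]) cylinder(h = 343, r = 24);
}
translate([283, 1022, 0]) {
  translate([0, 0, 343]) cube([358, 356, 40]);
  translate([24, 24, 0]) cylinder(h = 343, r = 24);
  translate([334, 24, 0]) cylinder(h = 343, r = 24);
  translate([24, 332, 0]) cylinder(h = 343, r = 24);
  translate([334, 332, 0]) cylinder(h = 343, r = 24);
}
translate([-708, 158, 0]) {
  translate([0, 0, 343]) cube([358, 356, 40]);
  translate([24, 24, 0]) cylinder(h = 343, r = 24);
  translate([334, 24, 0]) cylinder(h = 343, r = 24);
  translate([24, 332, 0]) cylinder(h = 343, r = 24);
  translate([334, 332, 0]) cylinder(h = 343, r = 24);
}
translate([0, 0, 694]) {
  cube([55, 32, 728]);
  translate([440, 0, 0]) cube([55, 32, 728]);
  translate([55, 0, 0]) cube([385, 32, 55]);
  translate([55, 0, 673]) cube([385, 32, 55]);
}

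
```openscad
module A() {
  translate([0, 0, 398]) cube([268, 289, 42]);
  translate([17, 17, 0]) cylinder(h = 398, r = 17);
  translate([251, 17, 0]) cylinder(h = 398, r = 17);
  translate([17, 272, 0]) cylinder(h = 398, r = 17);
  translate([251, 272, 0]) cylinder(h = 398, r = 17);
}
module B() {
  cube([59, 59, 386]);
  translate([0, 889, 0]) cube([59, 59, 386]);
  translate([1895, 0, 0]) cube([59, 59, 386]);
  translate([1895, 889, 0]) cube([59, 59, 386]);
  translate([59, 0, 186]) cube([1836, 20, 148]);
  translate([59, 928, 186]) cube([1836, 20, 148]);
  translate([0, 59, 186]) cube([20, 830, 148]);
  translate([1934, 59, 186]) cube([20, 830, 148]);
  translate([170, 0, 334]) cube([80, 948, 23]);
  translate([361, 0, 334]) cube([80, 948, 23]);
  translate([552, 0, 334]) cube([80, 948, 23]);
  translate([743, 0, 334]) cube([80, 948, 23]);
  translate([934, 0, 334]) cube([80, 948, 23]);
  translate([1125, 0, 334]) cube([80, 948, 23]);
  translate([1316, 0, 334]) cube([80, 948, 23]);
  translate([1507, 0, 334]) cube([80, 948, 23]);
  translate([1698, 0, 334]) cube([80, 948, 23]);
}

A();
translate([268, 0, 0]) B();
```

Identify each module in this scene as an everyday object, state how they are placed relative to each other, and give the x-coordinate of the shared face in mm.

The stool's +x face and the bed frame's −x face are both at x = 268 mm.

A is a stool. B is a bed frame. The bed frame is against the stool's +x side, with their −y faces flush. The x-coordinate of the shared face is 268 mm.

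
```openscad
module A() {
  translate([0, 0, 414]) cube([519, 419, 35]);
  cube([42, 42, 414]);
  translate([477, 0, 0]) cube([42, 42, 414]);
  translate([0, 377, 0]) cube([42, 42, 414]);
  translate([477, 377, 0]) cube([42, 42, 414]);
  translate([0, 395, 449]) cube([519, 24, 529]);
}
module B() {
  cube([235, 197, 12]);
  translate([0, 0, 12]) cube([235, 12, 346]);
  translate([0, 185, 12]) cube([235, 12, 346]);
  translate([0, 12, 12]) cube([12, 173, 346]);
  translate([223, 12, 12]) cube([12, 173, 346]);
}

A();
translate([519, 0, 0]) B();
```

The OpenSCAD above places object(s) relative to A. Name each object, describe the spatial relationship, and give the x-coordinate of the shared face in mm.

A is a chair. B is an open box. The open box is against the chair's +x side, with their −y faces flush. The x-coordinate of the shared face is 519 mm.

The chair's +x face and the open box's −x face are both at x = 519 mm.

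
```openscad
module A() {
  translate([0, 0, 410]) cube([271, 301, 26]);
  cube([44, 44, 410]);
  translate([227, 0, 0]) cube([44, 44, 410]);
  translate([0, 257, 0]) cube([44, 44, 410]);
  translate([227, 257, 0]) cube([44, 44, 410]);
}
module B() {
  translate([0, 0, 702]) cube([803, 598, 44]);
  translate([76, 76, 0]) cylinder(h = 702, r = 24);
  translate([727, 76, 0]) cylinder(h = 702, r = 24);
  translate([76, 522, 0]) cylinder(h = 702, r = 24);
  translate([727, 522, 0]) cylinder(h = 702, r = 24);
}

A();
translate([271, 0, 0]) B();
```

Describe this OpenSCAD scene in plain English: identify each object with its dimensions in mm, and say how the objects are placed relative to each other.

A is a four-legged stool. The seat is a 271×301×26 mm slab whose top surface is at z = 436 mm; four square legs, each 44×44 mm in cross-section, run from the floor (z = 0) to the underside of the seat, each flush with a corner of the seat.

B is a table with a 803×598 mm rectangular top, 44 mm thick, top surface at z = 746 mm, supported by four round legs of 48 mm diameter, each leg's bounding box inset 52 mm from the nearest pair of top edges, running from the floor.

The table is against the stool's +x side, with their −y faces flush.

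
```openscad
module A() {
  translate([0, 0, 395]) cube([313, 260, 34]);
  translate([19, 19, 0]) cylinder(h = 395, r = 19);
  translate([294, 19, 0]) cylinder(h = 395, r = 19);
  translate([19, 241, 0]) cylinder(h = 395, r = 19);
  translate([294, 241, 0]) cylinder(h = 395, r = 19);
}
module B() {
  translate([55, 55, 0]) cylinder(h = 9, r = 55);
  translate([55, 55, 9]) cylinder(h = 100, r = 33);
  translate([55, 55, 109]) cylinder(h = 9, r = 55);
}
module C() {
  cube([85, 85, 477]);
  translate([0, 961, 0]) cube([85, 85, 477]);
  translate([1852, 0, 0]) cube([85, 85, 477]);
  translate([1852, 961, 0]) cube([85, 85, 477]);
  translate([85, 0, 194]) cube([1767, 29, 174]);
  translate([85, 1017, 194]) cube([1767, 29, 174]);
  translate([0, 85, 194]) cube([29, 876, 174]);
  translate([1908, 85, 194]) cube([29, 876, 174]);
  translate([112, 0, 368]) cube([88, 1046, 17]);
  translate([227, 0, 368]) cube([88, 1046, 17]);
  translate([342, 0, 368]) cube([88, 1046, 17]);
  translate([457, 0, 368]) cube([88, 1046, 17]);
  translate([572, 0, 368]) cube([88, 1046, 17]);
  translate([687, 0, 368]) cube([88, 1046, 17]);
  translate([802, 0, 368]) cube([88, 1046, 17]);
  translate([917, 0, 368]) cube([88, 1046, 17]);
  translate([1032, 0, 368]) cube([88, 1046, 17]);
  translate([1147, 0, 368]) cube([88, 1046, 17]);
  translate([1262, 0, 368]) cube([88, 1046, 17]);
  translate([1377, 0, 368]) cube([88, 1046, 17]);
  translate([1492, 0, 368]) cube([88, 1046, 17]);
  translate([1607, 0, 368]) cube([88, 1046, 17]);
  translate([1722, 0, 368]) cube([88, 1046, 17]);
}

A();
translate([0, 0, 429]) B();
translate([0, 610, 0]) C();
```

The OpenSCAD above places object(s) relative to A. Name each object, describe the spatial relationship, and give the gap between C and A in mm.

A is a stool. B is a spool. C is a bed frame. The spool is on top of the stool. The bed frame is on the floor beside the stool on its +y side. The gap between the bed frame and the stool is 350 mm.

The bed frame's nearest face is 350 mm from the stool's +y face.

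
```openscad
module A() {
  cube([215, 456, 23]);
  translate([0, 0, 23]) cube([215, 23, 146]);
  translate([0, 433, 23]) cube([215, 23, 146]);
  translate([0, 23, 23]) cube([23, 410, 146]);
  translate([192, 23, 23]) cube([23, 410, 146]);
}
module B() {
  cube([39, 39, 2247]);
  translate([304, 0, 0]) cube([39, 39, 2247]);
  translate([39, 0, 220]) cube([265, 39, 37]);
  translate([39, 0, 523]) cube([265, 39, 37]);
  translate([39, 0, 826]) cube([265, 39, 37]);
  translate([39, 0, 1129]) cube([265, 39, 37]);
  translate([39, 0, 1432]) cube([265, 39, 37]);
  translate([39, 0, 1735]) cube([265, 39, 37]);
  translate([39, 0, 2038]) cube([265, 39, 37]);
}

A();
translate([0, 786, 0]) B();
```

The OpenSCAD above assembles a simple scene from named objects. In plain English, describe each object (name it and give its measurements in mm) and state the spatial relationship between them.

A is an open-topped rectangular box: outside dimensions 215×456×169 mm, with a uniform wall and base thickness of 23 mm. The base is a full 215×456 slab on the floor; four walls sit on top of the base. The front and back walls (the −y and +y sides) span the full width; the two side walls fit between them.

B is a wooden ladder with two side rails of 39×39 mm section and 2247 mm height, set 343 mm apart overall. Between them run 7 rectangular rungs (39 mm deep, 37 mm thick), front faces flush with the rails' −y face. The bottom of the first rung is 220 mm above the floor and each subsequent rung is 303 mm higher than the one below.

The ladder is on the floor beside the open box on its +y side.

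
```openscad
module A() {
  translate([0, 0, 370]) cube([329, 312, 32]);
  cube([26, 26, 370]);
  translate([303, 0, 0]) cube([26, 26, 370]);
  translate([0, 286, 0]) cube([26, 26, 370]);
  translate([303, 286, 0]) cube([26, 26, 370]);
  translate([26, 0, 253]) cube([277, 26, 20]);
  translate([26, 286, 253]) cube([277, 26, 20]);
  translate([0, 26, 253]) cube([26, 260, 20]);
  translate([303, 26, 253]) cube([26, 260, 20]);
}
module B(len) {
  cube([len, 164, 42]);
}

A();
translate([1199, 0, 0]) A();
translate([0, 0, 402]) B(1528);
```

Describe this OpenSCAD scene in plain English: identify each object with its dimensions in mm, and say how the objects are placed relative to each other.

A is a simple wooden stool: a rectangular seat 329 mm (x) by 312 mm (y), 32 mm thick, top face at z = 402 mm, on four square legs, each 26×26 mm in cross-section. The legs rest on z = 0, each flush with a corner of the seat. Four stretchers, 26 mm wide and 20 mm tall, connect adjacent legs with their undersides at z = 253 mm, each running between the inner faces of the legs it joins and aligned with the legs' outer faces on the other axis.

B is a rectangular beam 1528 mm long (x), 164 mm deep (y), 42 mm thick (z).

The beam spans the tops of two stools placed 870 mm apart, resting at z = 402 mm.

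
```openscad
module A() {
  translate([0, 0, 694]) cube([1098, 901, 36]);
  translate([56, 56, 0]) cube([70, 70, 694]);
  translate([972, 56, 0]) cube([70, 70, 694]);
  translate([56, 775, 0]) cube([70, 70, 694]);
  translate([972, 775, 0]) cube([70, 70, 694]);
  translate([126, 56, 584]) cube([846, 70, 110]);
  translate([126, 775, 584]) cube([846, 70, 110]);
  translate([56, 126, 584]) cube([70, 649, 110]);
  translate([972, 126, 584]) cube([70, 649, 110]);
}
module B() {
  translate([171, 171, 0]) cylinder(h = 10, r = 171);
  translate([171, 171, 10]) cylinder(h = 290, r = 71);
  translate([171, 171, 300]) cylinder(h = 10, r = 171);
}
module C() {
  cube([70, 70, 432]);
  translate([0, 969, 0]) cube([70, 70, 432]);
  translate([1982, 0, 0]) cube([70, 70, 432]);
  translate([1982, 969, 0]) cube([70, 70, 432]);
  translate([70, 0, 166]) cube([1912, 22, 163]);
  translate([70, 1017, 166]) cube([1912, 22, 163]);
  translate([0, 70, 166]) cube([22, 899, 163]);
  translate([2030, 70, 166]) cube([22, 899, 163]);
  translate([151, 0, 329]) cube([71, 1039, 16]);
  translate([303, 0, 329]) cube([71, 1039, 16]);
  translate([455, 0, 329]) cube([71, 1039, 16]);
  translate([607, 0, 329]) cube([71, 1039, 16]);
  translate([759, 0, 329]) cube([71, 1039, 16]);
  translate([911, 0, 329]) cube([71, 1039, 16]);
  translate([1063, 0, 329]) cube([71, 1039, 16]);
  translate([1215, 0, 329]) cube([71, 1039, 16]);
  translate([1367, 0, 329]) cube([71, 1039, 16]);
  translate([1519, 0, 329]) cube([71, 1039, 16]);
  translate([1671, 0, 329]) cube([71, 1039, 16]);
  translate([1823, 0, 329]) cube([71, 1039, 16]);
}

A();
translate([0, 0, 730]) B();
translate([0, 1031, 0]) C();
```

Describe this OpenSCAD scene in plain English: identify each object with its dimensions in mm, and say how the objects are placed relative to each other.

A is a rectangular dining table. The top is 1098×901×36 mm with its upper surface at z = 730 mm. It stands on four 70×70 mm square legs, each inset 56 mm from the nearest pair of top edges, running from the floor to the underside of the top. Four apron rails, 70 mm thick and 110 mm tall, run between adjacent legs with their top edges flush with the underside of the top and their outer faces flush with the legs' outer faces.

B is a spool: two coaxial disc flanges of radius 171 mm and thickness 10 mm, joined by a core cylinder of radius 71 mm and height 290 mm. The lower flange rests on z = 0 and the three cylinders share a vertical axis.

C is a bed frame 2052 mm long (x) by 1039 mm wide (y). Four 70×70 mm corner posts, 432 mm tall, at the corners of the footprint. Four rails of 22 mm thickness and 163 mm height run between adjacent posts with their undersides at z = 166 mm, their outer faces flush with the outside of the frame (the two x-running rails run between the posts' inner faces; the two y-running rails run between the posts' inner faces). 12 slats, each 71 mm wide (x) and 16 mm thick, lie across the top of the two x-running rails, running the full 1039 mm width of the frame in y; the slats are evenly spaced along x between the inner faces of the end posts with equal gaps (rounded down to the nearest mm) at the −x end and between each pair — any rounding remainder accumulates at the +x end.

The spool is on top of the table. The bed frame is on the floor beside the table on its +y side.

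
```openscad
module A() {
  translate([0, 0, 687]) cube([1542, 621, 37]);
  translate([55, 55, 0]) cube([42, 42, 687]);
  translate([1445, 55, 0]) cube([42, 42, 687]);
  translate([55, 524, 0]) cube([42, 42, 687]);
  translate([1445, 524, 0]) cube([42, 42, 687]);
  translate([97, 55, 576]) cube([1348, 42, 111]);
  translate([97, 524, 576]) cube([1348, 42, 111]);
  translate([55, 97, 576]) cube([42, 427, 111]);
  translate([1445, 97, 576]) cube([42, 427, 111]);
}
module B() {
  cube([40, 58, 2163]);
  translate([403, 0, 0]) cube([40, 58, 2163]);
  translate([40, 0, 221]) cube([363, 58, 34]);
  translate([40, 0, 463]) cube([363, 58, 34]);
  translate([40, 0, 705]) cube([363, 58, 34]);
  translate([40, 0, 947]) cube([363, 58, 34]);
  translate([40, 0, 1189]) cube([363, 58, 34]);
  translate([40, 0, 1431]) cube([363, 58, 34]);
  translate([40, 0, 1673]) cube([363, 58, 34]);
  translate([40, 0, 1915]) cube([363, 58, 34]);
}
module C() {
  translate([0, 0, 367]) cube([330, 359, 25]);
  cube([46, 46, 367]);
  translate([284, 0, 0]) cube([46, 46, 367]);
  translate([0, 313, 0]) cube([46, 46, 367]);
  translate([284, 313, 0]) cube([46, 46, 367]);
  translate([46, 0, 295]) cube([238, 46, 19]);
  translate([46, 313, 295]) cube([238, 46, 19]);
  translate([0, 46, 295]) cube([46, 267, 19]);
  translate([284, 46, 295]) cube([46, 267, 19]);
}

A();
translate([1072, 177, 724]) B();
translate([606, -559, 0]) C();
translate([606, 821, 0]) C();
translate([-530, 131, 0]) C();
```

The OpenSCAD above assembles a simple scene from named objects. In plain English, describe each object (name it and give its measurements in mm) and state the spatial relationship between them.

A is a rectangular dining table. The top is 1542×621×37 mm with its upper surface at z = 724 mm. It stands on four 42×42 mm square legs, each inset 55 mm from the nearest pair of top edges, running from the floor to the underside of the top. Four apron rails, 42 mm thick and 111 mm tall, run between adjacent legs with their top edges flush with the underside of the top and their outer faces flush with the legs' outer faces.

B is a straight ladder. Two 40×58 mm vertical rails, 2163 mm tall, stand 443 mm apart (outside-to-outside) with their front faces coplanar on the −y side. 8 rungs, each 58 mm deep and 34 mm tall, span between the inner faces of the rails, front faces flush with the rails. The lowest rung's underside is at z = 221 mm and rungs are spaced 242 mm apart (underside to underside).

C is a four-legged stool. The seat is a 330×359×25 mm slab whose top surface is at z = 392 mm; four square legs, each 46×46 mm in cross-section, run from the floor (z = 0) to the underside of the seat, each flush with a corner of the seat. Four stretchers, 46 mm wide and 19 mm tall, connect adjacent legs with their undersides at z = 295 mm, each running between the inner faces of the legs it joins and aligned with the legs' outer faces on the other axis.

The ladder is on top of the table. Three stools sit around the table at the −y, +y, −x sides.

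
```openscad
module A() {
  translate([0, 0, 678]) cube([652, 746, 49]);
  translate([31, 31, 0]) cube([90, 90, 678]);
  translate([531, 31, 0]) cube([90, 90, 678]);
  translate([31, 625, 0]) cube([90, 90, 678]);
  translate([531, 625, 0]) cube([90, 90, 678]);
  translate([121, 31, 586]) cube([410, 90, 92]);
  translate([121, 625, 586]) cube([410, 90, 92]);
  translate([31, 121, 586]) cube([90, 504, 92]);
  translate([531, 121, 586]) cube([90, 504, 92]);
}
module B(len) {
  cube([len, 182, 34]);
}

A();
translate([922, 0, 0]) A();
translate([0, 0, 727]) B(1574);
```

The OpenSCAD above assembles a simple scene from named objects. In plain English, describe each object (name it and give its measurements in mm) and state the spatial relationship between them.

A is a table: top 652 mm (x) × 746 mm (y), 49 mm thick, upper face at z = 727 mm, on four 90×90 mm square legs, each inset 31 mm from the nearest pair of top edges, running from z = 0 to the bottom of the top. Four apron rails, 90 mm thick and 92 mm tall, run between adjacent legs with their top edges flush with the underside of the top and their outer faces flush with the legs' outer faces.

B is a rectangular beam 1574 mm long (x), 182 mm deep (y), 34 mm thick (z).

The beam spans the tops of two tables placed 270 mm apart, resting at z = 727 mm.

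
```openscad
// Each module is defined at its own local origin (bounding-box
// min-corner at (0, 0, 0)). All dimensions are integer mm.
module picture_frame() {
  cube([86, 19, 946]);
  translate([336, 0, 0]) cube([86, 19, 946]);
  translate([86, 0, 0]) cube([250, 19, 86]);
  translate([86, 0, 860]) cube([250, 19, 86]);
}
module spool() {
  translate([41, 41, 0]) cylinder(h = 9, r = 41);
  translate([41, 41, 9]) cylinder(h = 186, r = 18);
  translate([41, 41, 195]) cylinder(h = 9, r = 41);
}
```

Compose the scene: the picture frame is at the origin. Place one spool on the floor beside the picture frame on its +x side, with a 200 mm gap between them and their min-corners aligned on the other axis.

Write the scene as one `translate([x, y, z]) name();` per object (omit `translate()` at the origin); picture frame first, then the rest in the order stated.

picture_frame();
translate([622, 0, 0]) spool();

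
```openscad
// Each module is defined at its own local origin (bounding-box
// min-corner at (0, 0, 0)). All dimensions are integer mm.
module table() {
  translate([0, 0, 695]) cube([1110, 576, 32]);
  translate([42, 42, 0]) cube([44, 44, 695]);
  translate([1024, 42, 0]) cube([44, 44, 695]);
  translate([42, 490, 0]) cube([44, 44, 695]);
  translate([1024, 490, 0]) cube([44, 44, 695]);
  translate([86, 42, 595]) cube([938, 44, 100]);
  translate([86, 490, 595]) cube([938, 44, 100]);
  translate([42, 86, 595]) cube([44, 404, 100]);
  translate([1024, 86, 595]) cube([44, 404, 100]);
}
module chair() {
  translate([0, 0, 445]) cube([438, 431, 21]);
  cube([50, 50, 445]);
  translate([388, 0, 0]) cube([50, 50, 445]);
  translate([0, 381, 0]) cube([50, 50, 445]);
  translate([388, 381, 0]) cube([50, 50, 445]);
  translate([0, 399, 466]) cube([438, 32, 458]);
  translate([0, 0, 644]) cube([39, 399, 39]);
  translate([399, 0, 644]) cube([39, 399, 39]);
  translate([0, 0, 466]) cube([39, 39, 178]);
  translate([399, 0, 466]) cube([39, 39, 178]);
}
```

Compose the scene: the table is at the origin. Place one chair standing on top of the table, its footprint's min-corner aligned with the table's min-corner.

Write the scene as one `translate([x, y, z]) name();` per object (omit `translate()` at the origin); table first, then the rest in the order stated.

table();
translate([0, 0, 727]) chair();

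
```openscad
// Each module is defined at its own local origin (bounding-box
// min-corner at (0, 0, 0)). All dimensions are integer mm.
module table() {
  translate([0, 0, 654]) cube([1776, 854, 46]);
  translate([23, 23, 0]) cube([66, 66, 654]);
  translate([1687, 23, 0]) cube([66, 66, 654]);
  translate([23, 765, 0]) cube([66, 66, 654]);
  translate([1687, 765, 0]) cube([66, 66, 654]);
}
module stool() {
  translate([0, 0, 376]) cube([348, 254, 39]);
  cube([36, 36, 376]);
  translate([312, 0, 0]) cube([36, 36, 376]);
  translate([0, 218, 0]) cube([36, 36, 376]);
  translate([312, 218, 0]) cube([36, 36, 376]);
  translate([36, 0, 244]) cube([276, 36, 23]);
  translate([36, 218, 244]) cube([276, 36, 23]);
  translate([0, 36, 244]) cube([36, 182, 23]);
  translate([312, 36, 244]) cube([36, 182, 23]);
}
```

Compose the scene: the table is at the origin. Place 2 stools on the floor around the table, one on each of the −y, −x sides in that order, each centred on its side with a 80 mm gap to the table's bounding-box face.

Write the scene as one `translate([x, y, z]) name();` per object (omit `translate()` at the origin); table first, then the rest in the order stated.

table();
translate([714, -334, 0]) stool();
translate([-428, 300, 0]) stool();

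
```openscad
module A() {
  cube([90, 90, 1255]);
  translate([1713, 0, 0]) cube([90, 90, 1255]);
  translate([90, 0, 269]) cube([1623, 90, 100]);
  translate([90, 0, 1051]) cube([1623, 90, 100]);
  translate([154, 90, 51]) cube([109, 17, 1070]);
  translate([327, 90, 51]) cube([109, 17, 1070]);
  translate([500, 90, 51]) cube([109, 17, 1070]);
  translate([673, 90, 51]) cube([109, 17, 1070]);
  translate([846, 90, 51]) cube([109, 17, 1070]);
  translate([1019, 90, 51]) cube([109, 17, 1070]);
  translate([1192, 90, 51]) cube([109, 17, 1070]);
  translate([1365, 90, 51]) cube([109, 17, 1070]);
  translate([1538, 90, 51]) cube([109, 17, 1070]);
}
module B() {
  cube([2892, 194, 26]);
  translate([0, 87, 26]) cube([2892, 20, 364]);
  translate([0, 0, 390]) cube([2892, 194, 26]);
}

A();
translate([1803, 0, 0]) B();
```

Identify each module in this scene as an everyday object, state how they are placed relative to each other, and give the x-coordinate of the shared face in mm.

The fence section's +x face and the I-beam's −x face are both at x = 1803 mm.

A is a fence section. B is an I-beam. The I-beam is against the fence section's +x side, with their −y faces flush. The x-coordinate of the shared face is 1803 mm.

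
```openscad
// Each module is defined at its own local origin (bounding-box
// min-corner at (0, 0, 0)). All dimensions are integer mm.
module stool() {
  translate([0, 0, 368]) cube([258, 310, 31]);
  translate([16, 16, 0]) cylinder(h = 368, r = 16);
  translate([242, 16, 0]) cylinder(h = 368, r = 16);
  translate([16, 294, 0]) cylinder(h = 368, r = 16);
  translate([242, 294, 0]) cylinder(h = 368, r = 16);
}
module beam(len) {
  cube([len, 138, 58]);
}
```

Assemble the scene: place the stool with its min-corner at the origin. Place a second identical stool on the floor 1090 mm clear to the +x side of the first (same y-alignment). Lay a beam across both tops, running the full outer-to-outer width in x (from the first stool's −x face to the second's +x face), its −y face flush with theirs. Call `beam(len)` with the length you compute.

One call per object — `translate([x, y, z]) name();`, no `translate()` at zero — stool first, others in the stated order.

stool();
translate([1348, 0, 0]) stool();
translate([0, 0, 399]) beam(1606);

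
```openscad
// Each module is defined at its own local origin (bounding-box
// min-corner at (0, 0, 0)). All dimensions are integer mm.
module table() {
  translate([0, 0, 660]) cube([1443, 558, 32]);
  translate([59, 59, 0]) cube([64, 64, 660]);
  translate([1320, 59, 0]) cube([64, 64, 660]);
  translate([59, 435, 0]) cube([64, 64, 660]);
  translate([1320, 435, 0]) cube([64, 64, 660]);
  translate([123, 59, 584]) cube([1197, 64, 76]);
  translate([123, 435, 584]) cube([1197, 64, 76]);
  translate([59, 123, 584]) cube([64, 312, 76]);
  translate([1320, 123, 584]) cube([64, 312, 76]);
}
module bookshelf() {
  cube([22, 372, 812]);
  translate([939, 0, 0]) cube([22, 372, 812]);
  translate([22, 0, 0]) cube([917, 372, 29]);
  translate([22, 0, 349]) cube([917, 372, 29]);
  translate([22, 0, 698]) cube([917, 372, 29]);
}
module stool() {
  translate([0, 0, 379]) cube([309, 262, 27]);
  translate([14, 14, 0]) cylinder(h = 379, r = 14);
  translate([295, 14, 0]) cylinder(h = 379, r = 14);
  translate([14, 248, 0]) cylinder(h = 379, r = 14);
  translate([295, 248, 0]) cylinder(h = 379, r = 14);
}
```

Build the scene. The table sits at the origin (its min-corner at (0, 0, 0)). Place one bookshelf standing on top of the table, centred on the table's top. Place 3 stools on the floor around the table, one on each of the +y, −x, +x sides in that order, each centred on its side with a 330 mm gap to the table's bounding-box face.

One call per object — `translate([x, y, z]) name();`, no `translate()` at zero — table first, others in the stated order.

table();
translate([241, 93, 692]) bookshelf();
translate([567, 888, 0]) stool();
translate([-639, 148, 0]) stool();
translate([1773, 148, 0]) stool();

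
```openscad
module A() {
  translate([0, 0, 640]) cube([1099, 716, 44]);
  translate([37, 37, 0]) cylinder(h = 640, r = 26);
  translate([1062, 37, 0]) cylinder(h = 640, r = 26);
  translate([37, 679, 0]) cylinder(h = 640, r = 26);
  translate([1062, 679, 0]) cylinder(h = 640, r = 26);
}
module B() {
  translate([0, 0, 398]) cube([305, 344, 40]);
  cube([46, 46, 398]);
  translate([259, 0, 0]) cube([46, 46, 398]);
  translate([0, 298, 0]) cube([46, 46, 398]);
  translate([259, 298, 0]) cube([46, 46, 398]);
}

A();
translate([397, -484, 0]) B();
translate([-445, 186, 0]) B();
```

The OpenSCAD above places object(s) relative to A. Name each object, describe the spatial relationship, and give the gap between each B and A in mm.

A is a table. B is a stool. Two stools sit around the table at the −y, −x sides. The gap between each stool and the table is 140 mm.

Each stool's nearest face is 140 mm from the table's bounding box.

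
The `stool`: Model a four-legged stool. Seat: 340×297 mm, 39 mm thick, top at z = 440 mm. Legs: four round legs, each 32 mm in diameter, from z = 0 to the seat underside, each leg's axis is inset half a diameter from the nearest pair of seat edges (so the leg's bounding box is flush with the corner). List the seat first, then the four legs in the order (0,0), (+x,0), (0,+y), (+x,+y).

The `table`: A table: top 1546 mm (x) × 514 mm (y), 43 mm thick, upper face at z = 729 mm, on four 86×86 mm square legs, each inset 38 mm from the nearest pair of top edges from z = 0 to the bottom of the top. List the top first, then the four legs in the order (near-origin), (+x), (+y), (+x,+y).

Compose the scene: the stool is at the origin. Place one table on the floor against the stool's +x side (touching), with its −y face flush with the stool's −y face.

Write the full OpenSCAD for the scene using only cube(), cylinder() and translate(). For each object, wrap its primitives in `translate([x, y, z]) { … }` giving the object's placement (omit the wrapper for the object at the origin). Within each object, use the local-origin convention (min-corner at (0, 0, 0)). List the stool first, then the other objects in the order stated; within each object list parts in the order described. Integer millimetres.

translate([0, 0, 401]) cube([340, 297, 39]);
translate([16, 16, 0]) cylinder(h = 401, r = 16);
translate([324, 16, 0]) cylinder(h = 401, r = 16);
translate([16, 281, 0]) cylinder(h = 401, r = 16);
translate([324, 281, 0]) cylinder(h = 401, r = 16);
translate([340, 0, 0]) {
  translate([0, 0, 686]) cube([1546, 514, 43]);
  translate([38, 38, 0]) cube([86, 86, 686]);
  translate([1422, 38, 0]) cube([86, 86, 686]);
  translate([38, 390, 0]) cube([86, 86, 686]);
  translate([1422, 390, 0]) cube([86, 86, 686]);
}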